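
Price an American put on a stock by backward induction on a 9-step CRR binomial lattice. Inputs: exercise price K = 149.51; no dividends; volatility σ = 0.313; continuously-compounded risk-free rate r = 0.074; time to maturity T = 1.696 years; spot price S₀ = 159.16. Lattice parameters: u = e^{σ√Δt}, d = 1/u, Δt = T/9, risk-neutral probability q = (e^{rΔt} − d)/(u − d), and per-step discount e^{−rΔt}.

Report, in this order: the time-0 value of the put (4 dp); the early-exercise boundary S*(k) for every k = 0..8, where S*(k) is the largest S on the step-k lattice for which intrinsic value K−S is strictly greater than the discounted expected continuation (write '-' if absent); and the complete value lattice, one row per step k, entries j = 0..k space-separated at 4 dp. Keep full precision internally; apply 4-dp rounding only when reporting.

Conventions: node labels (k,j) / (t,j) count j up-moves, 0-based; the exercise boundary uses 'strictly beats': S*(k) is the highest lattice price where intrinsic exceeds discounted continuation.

price = 14.2565
boundary = - - - 105.8781 92.4266 105.8781 92.4266 105.8781 121.2873
tree:
14.2565
21.3010 8.0779
30.9601 12.8767 3.8245
43.6319 19.9900 6.5964 1.3449
57.0834 30.0793 11.1292 2.5508 0.2576
68.8260 43.6319 18.2645 4.7811 0.5414 0.0000
79.0767 57.0834 28.9199 8.8292 1.1381 0.0000 0.0000
88.0250 68.8260 43.6319 15.9929 2.3923 0.0000 0.0000 0.0000
95.8365 79.0767 57.0834 28.2227 5.0288 0.0000 0.0000 0.0000 0.0000
102.6556 88.0250 68.8260 43.6319 10.5708 0.0000 0.0000 0.0000 0.0000 0.0000

Δt=0.18844  u=1.14554  d=0.87295  q=0.51760  discount=0.98615
step 9 (expiry): payoffs max(K−S,0) = 102.6556 88.0250 68.8260 43.6319 10.5708 0.0000 0.0000 0.0000 0.0000 0.0000
step 8: (k=8,j=0): S=53.6735, K−S=95.8365, hold=93.7661 ⇒ V=95.8365 exercise | (k=8,j=1): S=70.4333, K−S=79.0767, hold=77.0062 ⇒ V=79.0767 exercise | (k=8,j=2): S=92.4266, K−S=57.0834, hold=55.0130 ⇒ V=57.0834 exercise | (k=8,j=3): S=121.2873, K−S=28.2227, hold=26.1523 ⇒ V=28.2227 exercise | (k=8,j=4): S=159.1600, K−S=0.0000, hold=5.0288 ⇒ V=5.0288 continue | (k=8,j=5): S=208.8587, K−S=0.0000, hold=0.0000 ⇒ V=0.0000 continue | (k=8,j=6): S=274.0760, K−S=0.0000, hold=0.0000 ⇒ V=0.0000 continue | (k=8,j=7): S=359.6579, K−S=0.0000, hold=0.0000 ⇒ V=0.0000 continue | (k=8,j=8): S=471.9632, K−S=0.0000, hold=0.0000 ⇒ V=0.0000 continue  boundary S*=121.2873
step 7: (k=7,j=0): S=61.4850, K−S=88.0250, hold=85.9546 ⇒ V=88.0250 exercise | (k=7,j=1): S=80.6840, K−S=68.8260, hold=66.7555 ⇒ V=68.8260 exercise | (k=7,j=2): S=105.8781, K−S=43.6319, hold=41.5615 ⇒ V=43.6319 exercise | (k=7,j=3): S=138.9392, K−S=10.5708, hold=15.9929 ⇒ V=15.9929 continue | (k=7,j=4): S=182.3237, K−S=0.0000, hold=2.3923 ⇒ V=2.3923 continue | (k=7,j=5): S=239.2554, K−S=0.0000, hold=0.0000 ⇒ V=0.0000 continue | (k=7,j=6): S=313.9643, K−S=0.0000, hold=0.0000 ⇒ V=0.0000 continue | (k=7,j=7): S=412.0016, K−S=0.0000, hold=0.0000 ⇒ V=0.0000 continue  boundary S*=105.8781
step 6: (k=6,j=0): S=70.4333, K−S=79.0767, hold=77.0062 ⇒ V=79.0767 exercise | (k=6,j=1): S=92.4266, K−S=57.0834, hold=55.0130 ⇒ V=57.0834 exercise | (k=6,j=2): S=121.2873, K−S=28.2227, hold=28.9199 ⇒ V=28.9199 continue | (k=6,j=3): S=159.1600, K−S=0.0000, hold=8.8292 ⇒ V=8.8292 continue | (k=6,j=4): S=208.8587, K−S=0.0000, hold=1.1381 ⇒ V=1.1381 continue | (k=6,j=5): S=274.0760, K−S=0.0000, hold=0.0000 ⇒ V=0.0000 continue | (k=6,j=6): S=359.6579, K−S=0.0000, hold=0.0000 ⇒ V=0.0000 continue  boundary S*=92.4266
step 5: (k=5,j=0): S=80.6840, K−S=68.8260, hold=66.7555 ⇒ V=68.8260 exercise | (k=5,j=1): S=105.8781, K−S=43.6319, hold=41.9173 ⇒ V=43.6319 exercise | (k=5,j=2): S=138.9392, K−S=10.5708, hold=18.2645 ⇒ V=18.2645 continue | (k=5,j=3): S=182.3237, K−S=0.0000, hold=4.7811 ⇒ V=4.7811 continue | (k=5,j=4): S=239.2554, K−S=0.0000, hold=0.5414 ⇒ V=0.5414 continue | (k=5,j=5): S=313.9643, K−S=0.0000, hold=0.0000 ⇒ V=0.0000 continue  boundary S*=105.8781
step 4: (k=4,j=0): S=92.4266, K−S=57.0834, hold=55.0130 ⇒ V=57.0834 exercise | (k=4,j=1): S=121.2873, K−S=28.2227, hold=30.0793 ⇒ V=30.0793 continue | (k=4,j=2): S=159.1600, K−S=0.0000, hold=11.1292 ⇒ V=11.1292 continue | (k=4,j=3): S=208.8587, K−S=0.0000, hold=2.5508 ⇒ V=2.5508 continue | (k=4,j=4): S=274.0760, K−S=0.0000, hold=0.2576 ⇒ V=0.2576 continue  boundary S*=92.4266
step 3: (k=3,j=0): S=105.8781, K−S=43.6319, hold=42.5092 ⇒ V=43.6319 exercise | (k=3,j=1): S=138.9392, K−S=10.5708, hold=19.9900 ⇒ V=19.9900 continue | (k=3,j=2): S=182.3237, K−S=0.0000, hold=6.5964 ⇒ V=6.5964 continue | (k=3,j=3): S=239.2554, K−S=0.0000, hold=1.3449 ⇒ V=1.3449 continue  boundary S*=105.8781
step 2: (k=2,j=0): S=121.2873, K−S=28.2227, hold=30.9601 ⇒ V=30.9601 continue | (k=2,j=1): S=159.1600, K−S=0.0000, hold=12.8767 ⇒ V=12.8767 continue | (k=2,j=2): S=208.8587, K−S=0.0000, hold=3.8245 ⇒ V=3.8245 continue  boundary S*=-
step 1: (k=1,j=0): S=138.9392, K−S=10.5708, hold=21.3010 ⇒ V=21.3010 continue | (k=1,j=1): S=182.3237, K−S=0.0000, hold=8.0779 ⇒ V=8.0779 continue  boundary S*=-
step 0: (k=0,j=0): S=159.1600, K−S=0.0000, hold=14.2565 ⇒ V=14.2565 continue  boundary S*=-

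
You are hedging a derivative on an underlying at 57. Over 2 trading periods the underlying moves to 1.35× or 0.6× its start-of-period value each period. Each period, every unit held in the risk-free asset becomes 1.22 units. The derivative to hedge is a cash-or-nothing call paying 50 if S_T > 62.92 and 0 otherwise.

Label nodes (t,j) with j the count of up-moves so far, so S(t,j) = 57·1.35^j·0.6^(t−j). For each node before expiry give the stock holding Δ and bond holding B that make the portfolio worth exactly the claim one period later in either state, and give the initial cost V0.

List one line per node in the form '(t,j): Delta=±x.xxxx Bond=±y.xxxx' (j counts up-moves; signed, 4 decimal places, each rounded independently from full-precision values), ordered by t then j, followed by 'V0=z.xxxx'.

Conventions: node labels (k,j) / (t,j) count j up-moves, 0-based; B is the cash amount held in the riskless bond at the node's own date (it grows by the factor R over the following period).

Arbitrage-free pricing uses the up-move probability p* = (R−d)/(u−d) = 0.8267, discounting each step at R = 1.22.
Payoffs at expiry: V(2,0)=0.0000, V(2,1)=0.0000, V(2,2)=50.0000
(1,0): S=34.2000. Δ = (V_up−V_dn)/(S_up−S_dn) = (0.0000−0.0000)/(46.1700−20.5200) = 0.0000. V = [p*·0.0000 + (1−p*)·0.0000]/1.22 = 0.0000. B = V − Δ·S = 0.0000.
(1,1): S=76.9500. Δ = (V_up−V_dn)/(S_up−S_dn) = (50.0000−0.0000)/(103.8825−46.1700) = 0.8664. V = [p*·50.0000 + (1−p*)·0.0000]/1.22 = 33.8798. B = V − Δ·S = -32.7869.
(0,0): S=57.0000. Δ = (V_up−V_dn)/(S_up−S_dn) = (33.8798−0.0000)/(76.9500−34.2000) = 0.7925. V = [p*·33.8798 + (1−p*)·0.0000]/1.22 = 22.9568. B = V − Δ·S = -22.2163.
Sanity check at the root: Δ(0,0)·S0 + B(0,0) reproduces V0 = 22.9568.

(0,0): Delta=0.7925 Bond=-22.2163
(1,0): Delta=0.0000 Bond=0.0000
(1,1): Delta=0.8664 Bond=-32.7869
V0=22.9568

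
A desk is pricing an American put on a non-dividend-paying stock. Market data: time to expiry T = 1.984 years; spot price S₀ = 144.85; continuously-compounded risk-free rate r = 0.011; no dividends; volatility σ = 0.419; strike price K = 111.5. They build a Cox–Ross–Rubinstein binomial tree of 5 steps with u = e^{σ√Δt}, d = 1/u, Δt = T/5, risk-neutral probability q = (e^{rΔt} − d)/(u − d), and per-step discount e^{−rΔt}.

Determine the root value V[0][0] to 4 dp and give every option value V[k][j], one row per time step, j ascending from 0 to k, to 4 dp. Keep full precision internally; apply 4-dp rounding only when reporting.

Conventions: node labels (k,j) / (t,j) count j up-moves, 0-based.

price = 13.7816
tree:
13.7816
21.2503 4.5115
31.8626 8.0948 0.0431
45.8795 14.5240 0.0776 0.0000
61.1020 26.0591 0.1399 0.0000 0.0000
72.7932 45.8795 0.2520 0.0000 0.0000 0.0000

Δt=0.39680  u=1.30205  d=0.76802  q=0.44259  discount=0.99564
step 5 (expiry): payoffs max(K−S,0) = 72.7932 45.8795 0.2520 0.0000 0.0000 0.0000
k=4: (k=4,j=0): S=50.3980, K−S=61.1020, hold=60.6164 ⇒ V=61.1020 exercise | (k=4,j=1): S=85.4409, K−S=26.0591, hold=25.5735 ⇒ V=26.0591 exercise | (k=4,j=2): S=144.8500, K−S=0.0000, hold=0.1399 ⇒ V=0.1399 continue | (k=4,j=3): S=245.5676, K−S=0.0000, hold=0.0000 ⇒ V=0.0000 continue | (k=4,j=4): S=416.3165, K−S=0.0000, hold=0.0000 ⇒ V=0.0000 continue
k=3: (k=3,j=0): S=65.6205, K−S=45.8795, hold=45.3939 ⇒ V=45.8795 exercise | (k=3,j=1): S=111.2480, K−S=0.2520, hold=14.5240 ⇒ V=14.5240 continue | (k=3,j=2): S=188.6013, K−S=0.0000, hold=0.0776 ⇒ V=0.0776 continue | (k=3,j=3): S=319.7403, K−S=0.0000, hold=0.0000 ⇒ V=0.0000 continue
k=2: (k=2,j=0): S=85.4409, K−S=26.0591, hold=31.8626 ⇒ V=31.8626 continue | (k=2,j=1): S=144.8500, K−S=0.0000, hold=8.0948 ⇒ V=8.0948 continue | (k=2,j=2): S=245.5676, K−S=0.0000, hold=0.0431 ⇒ V=0.0431 continue
k=1: (k=1,j=0): S=111.2480, K−S=0.2520, hold=21.2503 ⇒ V=21.2503 continue | (k=1,j=1): S=188.6013, K−S=0.0000, hold=4.5115 ⇒ V=4.5115 continue
k=0: (k=0,j=0): S=144.8500, K−S=0.0000, hold=13.7816 ⇒ V=13.7816 continue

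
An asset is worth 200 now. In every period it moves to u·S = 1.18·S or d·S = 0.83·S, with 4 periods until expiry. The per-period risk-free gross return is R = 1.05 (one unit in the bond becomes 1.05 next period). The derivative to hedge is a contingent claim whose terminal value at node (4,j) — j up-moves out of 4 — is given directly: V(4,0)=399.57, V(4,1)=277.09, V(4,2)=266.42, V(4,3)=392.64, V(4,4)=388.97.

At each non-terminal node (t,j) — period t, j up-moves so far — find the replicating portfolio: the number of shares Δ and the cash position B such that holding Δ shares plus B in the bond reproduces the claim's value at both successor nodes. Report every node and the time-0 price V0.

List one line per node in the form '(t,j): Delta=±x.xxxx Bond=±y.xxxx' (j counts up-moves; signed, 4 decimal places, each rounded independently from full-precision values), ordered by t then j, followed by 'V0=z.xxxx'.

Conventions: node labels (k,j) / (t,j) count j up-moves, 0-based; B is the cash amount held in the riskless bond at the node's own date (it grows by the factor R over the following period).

Since d<R<u, set p* = (R−d)/(u−d) = 0.6286; price each node as the discounted p*-expectation of its children.
Expiry values: V(4,0)=399.5700, V(4,1)=277.0900, V(4,2)=266.4200, V(4,3)=392.6400, V(4,4)=388.9700
(3,0): S=114.3574. Δ = (V_up−V_dn)/(S_up−S_dn) = (277.0900−399.5700)/(134.9417−94.9166) = -3.0601. V = [p*·277.0900 + (1−p*)·399.5700]/1.05 = 307.2215. B = V − Δ·S = 657.1644.
(3,1): S=162.5804. Δ = (V_up−V_dn)/(S_up−S_dn) = (266.4200−277.0900)/(191.8449−134.9417) = -0.1875. V = [p*·266.4200 + (1−p*)·277.0900]/1.05 = 257.5078. B = V − Δ·S = 287.9935.
(3,2): S=231.1384. Δ = (V_up−V_dn)/(S_up−S_dn) = (392.6400−266.4200)/(272.7433−191.8449) = 1.5602. V = [p*·392.6400 + (1−p*)·266.4200]/1.05 = 329.2936. B = V − Δ·S = -31.3350.
(3,3): S=328.6064. Δ = (V_up−V_dn)/(S_up−S_dn) = (388.9700−392.6400)/(387.7556−272.7433) = -0.0319. V = [p*·388.9700 + (1−p*)·392.6400]/1.05 = 371.7459. B = V − Δ·S = 382.2316.
(2,0): S=137.7800. Δ = (V_up−V_dn)/(S_up−S_dn) = (257.5078−307.2215)/(162.5804−114.3574) = -1.0309. V = [p*·257.5078 + (1−p*)·307.2215]/1.05 = 262.8313. B = V − Δ·S = 404.8706.
(2,1): S=195.8800. Δ = (V_up−V_dn)/(S_up−S_dn) = (329.2936−257.5078)/(231.1384−162.5804) = 1.0471. V = [p*·329.2936 + (1−p*)·257.5078]/1.05 = 288.2193. B = V − Δ·S = 83.1169.
(2,2): S=278.4800. Δ = (V_up−V_dn)/(S_up−S_dn) = (371.7459−329.2936)/(328.6064−231.1384) = 0.4356. V = [p*·371.7459 + (1−p*)·329.2936]/1.05 = 339.0265. B = V − Δ·S = 217.7344.
(1,0): S=166.0000. Δ = (V_up−V_dn)/(S_up−S_dn) = (288.2193−262.8313)/(195.8800−137.7800) = 0.4370. V = [p*·288.2193 + (1−p*)·262.8313]/1.05 = 265.5138. B = V − Δ·S = 192.9766.
(1,1): S=236.0000. Δ = (V_up−V_dn)/(S_up−S_dn) = (339.0265−288.2193)/(278.4800−195.8800) = 0.6151. V = [p*·339.0265 + (1−p*)·288.2193]/1.05 = 304.9098. B = V − Δ·S = 159.7463.
(0,0): S=200.0000. Δ = (V_up−V_dn)/(S_up−S_dn) = (304.9098−265.5138)/(236.0000−166.0000) = 0.5628. V = [p*·304.9098 + (1−p*)·265.5138]/1.05 = 276.4543. B = V − Δ·S = 163.8943.
Check: Δ(0,0)·S0 + B(0,0) = 276.4543 = V0.

(0,0): Delta=0.5628 Bond=163.8943
(1,0): Delta=0.4370 Bond=192.9766
(1,1): Delta=0.6151 Bond=159.7463
(2,0): Delta=-1.0309 Bond=404.8706
(2,1): Delta=1.0471 Bond=83.1169
(2,2): Delta=0.4356 Bond=217.7344
(3,0): Delta=-3.0601 Bond=657.1644
(3,1): Delta=-0.1875 Bond=287.9935
(3,2): Delta=1.5602 Bond=-31.3350
(3,3): Delta=-0.0319 Bond=382.2316
V0=276.4543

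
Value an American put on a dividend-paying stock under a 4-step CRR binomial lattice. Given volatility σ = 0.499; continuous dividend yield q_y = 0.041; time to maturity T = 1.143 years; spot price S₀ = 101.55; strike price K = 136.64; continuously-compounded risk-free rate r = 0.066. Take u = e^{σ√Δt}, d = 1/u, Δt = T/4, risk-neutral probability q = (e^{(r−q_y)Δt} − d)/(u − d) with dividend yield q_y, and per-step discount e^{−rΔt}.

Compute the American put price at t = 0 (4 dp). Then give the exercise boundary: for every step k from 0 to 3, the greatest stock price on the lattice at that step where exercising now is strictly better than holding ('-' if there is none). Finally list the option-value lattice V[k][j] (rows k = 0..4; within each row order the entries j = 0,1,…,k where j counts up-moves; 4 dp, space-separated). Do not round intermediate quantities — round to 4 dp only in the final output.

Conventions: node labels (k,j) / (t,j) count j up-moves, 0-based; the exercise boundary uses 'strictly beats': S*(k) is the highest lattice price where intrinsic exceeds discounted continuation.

price = 43.8723
boundary = - - 59.5648 77.7741
tree:
43.8723
59.5035 26.4020
77.0752 40.2982 10.3341
91.0211 58.8659 19.0427 0.0000
101.7019 77.0752 35.0900 0.0000 0.0000

Δt=0.28575  u=1.30571  d=0.76587  q=0.44699  discount=0.98132
step 4 (expiry): payoffs max(K−S,0) = 101.7019 77.0752 35.0900 0.0000 0.0000
step 3: (k=3,j=0): S=45.6189, K−S=91.0211, hold=88.9997 ⇒ V=91.0211 exercise | (k=3,j=1): S=77.7741, K−S=58.8659, hold=57.2190 ⇒ V=58.8659 exercise | (k=3,j=2): S=132.5944, K−S=4.0456, hold=19.0427 ⇒ V=19.0427 continue | (k=3,j=3): S=226.0557, K−S=0.0000, hold=0.0000 ⇒ V=0.0000 continue  boundary S*=77.7741
step 2: (k=2,j=0): S=59.5648, K−S=77.0752, hold=75.2162 ⇒ V=77.0752 exercise | (k=2,j=1): S=101.5500, K−S=35.0900, hold=40.2982 ⇒ V=40.2982 continue | (k=2,j=2): S=173.1292, K−S=0.0000, hold=10.3341 ⇒ V=10.3341 continue  boundary S*=59.5648
step 1: (k=1,j=0): S=77.7741, K−S=58.8659, hold=59.5035 ⇒ V=59.5035 continue | (k=1,j=1): S=132.5944, K−S=4.0456, hold=26.4020 ⇒ V=26.4020 continue  boundary S*=-
step 0: (k=0,j=0): S=101.5500, K−S=35.0900, hold=43.8723 ⇒ V=43.8723 continue  boundary S*=-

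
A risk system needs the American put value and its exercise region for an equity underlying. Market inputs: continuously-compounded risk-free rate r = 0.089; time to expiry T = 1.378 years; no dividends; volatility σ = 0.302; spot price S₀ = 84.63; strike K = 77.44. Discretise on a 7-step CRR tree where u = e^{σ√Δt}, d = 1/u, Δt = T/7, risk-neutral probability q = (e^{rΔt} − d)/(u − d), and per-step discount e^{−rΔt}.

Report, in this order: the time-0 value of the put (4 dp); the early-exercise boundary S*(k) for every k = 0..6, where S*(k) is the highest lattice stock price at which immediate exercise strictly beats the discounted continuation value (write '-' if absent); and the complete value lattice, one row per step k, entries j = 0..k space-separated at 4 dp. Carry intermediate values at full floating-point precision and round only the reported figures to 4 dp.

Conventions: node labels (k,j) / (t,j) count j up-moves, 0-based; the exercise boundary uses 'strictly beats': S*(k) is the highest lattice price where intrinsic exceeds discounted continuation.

Δt=0.19686  u=1.14338  d=0.87460  q=0.53231  discount=0.98263
step 7 (expiry): payoffs max(K−S,0) = 44.3134 34.1326 20.8230 3.4229 0.0000 0.0000 0.0000 0.0000
step 6: (k=6,j=0): S=37.8765, K−S=39.5635, hold=38.2186 ⇒ V=39.5635 exercise | (k=6,j=1): S=49.5170, K−S=27.9230, hold=26.5780 ⇒ V=27.9230 exercise | (k=6,j=2): S=64.7350, K−S=12.7050, hold=11.3600 ⇒ V=12.7050 exercise | (k=6,j=3): S=84.6300, K−S=0.0000, hold=1.5731 ⇒ V=1.5731 continue | (k=6,j=4): S=110.6393, K−S=0.0000, hold=0.0000 ⇒ V=0.0000 continue | (k=6,j=5): S=144.6419, K−S=0.0000, hold=0.0000 ⇒ V=0.0000 continue | (k=6,j=6): S=189.0946, K−S=0.0000, hold=0.0000 ⇒ V=0.0000 continue  boundary S*=64.7350
step 5: (k=5,j=0): S=43.3074, K−S=34.1326, hold=32.7877 ⇒ V=34.1326 exercise | (k=5,j=1): S=56.6170, K−S=20.8230, hold=19.4780 ⇒ V=20.8230 exercise | (k=5,j=2): S=74.0171, K−S=3.4229, hold=6.6616 ⇒ V=6.6616 continue | (k=5,j=3): S=96.7647, K−S=0.0000, hold=0.7229 ⇒ V=0.7229 continue | (k=5,j=4): S=126.5033, K−S=0.0000, hold=0.0000 ⇒ V=0.0000 continue | (k=5,j=5): S=165.3814, K−S=0.0000, hold=0.0000 ⇒ V=0.0000 continue  boundary S*=56.6170
step 4: (k=4,j=0): S=49.5170, K−S=27.9230, hold=26.5780 ⇒ V=27.9230 exercise | (k=4,j=1): S=64.7350, K−S=12.7050, hold=13.0541 ⇒ V=13.0541 continue | (k=4,j=2): S=84.6300, K−S=0.0000, hold=3.4396 ⇒ V=3.4396 continue | (k=4,j=3): S=110.6393, K−S=0.0000, hold=0.3322 ⇒ V=0.3322 continue | (k=4,j=4): S=144.6419, K−S=0.0000, hold=0.0000 ⇒ V=0.0000 continue  boundary S*=49.5170
step 3: (k=3,j=0): S=56.6170, K−S=20.8230, hold=19.6606 ⇒ V=20.8230 exercise | (k=3,j=1): S=74.0171, K−S=3.4229, hold=7.7984 ⇒ V=7.7984 continue | (k=3,j=2): S=96.7647, K−S=0.0000, hold=1.7545 ⇒ V=1.7545 continue | (k=3,j=3): S=126.5033, K−S=0.0000, hold=0.1527 ⇒ V=0.1527 continue  boundary S*=56.6170
step 2: (k=2,j=0): S=64.7350, K−S=12.7050, hold=13.6486 ⇒ V=13.6486 continue | (k=2,j=1): S=84.6300, K−S=0.0000, hold=4.5016 ⇒ V=4.5016 continue | (k=2,j=2): S=110.6393, K−S=0.0000, hold=0.8862 ⇒ V=0.8862 continue  boundary S*=-
step 1: (k=1,j=0): S=74.0171, K−S=3.4229, hold=8.6271 ⇒ V=8.6271 continue | (k=1,j=1): S=96.7647, K−S=0.0000, hold=2.5323 ⇒ V=2.5323 continue  boundary S*=-
step 0: (k=0,j=0): S=84.6300, K−S=0.0000, hold=5.2893 ⇒ V=5.2893 continue  boundary S*=-

price = 5.2893
boundary = - - - 56.6170 49.5170 56.6170 64.7350
tree:
5.2893
8.6271 2.5323
13.6486 4.5016 0.8862
20.8230 7.7984 1.7545 0.1527
27.9230 13.0541 3.4396 0.3322 0.0000
34.1326 20.8230 6.6616 0.7229 0.0000 0.0000
39.5635 27.9230 12.7050 1.5731 0.0000 0.0000 0.0000
44.3134 34.1326 20.8230 3.4229 0.0000 0.0000 0.0000 0.0000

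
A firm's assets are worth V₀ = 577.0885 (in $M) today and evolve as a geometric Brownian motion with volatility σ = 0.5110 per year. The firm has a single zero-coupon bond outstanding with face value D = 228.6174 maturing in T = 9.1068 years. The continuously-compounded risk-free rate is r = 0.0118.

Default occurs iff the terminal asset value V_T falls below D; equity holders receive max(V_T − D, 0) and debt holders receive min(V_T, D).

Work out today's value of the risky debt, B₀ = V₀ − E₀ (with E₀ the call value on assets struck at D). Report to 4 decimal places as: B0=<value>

B0=137.5591

With assets at 577.0885 and a single debt payment of 228.6174 at 9.1068 years:
d₁ = [ln(V₀/D) + (r + σ²/2)T] / (σ√T)
   = [ln(577.0885/228.6174) + (0.0118 + 0.5·0.5110²)·9.1068] / (0.5110·√9.1068)
   = [0.925946 + 1.296449] / 1.542069 = 1.441177
d₂ = d₁ − σ√T = 1.441177 − 1.542069 = -0.100892
N(d₁) = 0.925233,  N(d₂) = 0.459818,  e^(−rT) = 0.898112
E₀ = V₀·N(d₁) − D·e^(−rT)·N(d₂)
   = 577.0885·0.925233 − 228.6174·0.898112·0.459818 = 439.529395
B₀ = V₀ − E₀ = 577.0885 − 439.529395 = 137.559105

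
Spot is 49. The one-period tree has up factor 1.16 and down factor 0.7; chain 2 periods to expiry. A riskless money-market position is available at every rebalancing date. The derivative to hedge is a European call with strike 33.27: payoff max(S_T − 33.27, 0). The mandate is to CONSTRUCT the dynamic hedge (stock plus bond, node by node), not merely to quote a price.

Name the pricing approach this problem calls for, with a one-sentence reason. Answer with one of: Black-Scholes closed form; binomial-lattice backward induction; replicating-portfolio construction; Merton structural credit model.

framework: replicating-portfolio construction

Key observation: a price alone would not answer the question — the per-node share/bond construction on the spot-49, 1.16/0.7 tree is required, and only the replicating-portfolio method yields it.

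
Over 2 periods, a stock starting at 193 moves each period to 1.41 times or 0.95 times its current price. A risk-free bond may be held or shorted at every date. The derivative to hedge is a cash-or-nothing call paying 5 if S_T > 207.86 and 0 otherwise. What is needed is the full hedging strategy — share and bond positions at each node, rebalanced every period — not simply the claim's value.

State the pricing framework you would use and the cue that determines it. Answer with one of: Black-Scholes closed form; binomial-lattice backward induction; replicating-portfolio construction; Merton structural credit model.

Key observation: the task asks for the hedge itself — share and bond holdings at every node of the 2-period tree on spot 193 with factors 1.41/0.95 — which is exactly what the replicating-portfolio construction produces.

framework: replicating-portfolio construction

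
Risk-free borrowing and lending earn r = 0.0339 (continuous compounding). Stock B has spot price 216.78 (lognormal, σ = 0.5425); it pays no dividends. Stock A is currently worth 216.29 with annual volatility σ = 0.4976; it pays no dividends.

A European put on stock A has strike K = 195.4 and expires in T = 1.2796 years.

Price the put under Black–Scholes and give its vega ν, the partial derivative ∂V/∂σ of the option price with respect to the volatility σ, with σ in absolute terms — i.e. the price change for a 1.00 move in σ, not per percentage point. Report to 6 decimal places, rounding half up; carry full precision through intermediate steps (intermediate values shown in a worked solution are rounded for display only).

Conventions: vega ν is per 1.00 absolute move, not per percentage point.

σ√T = 0.4976·√1.2796 = 0.562882
d₁ = (ln(S/K) + (r+σ²/2)T) / (σ√T) = (ln(216.29/195.4) + (0.0339+0.4976²/2)·1.2796) / 0.562882 = (0.101571 + 0.201797) / 0.562882 = 0.538955
d₂ = d₁ − σ√T = 0.538955 − 0.562882 = -0.023928
e^{−rT} = 0.957549
N(−d₁) = 0.294959,  N(−d₂) = 0.509545
Put price V = K·e^{−rT}·N(−d₂) − S·N(−d₁) = 95.338409 − 63.796697 = 31.541712
φ(d₁) = (1/√(2π))·e^{−d₁²/2} = 0.345013
ν = S·φ(d₁)·√T = 84.412819

price = 31.541712
ν = 84.412819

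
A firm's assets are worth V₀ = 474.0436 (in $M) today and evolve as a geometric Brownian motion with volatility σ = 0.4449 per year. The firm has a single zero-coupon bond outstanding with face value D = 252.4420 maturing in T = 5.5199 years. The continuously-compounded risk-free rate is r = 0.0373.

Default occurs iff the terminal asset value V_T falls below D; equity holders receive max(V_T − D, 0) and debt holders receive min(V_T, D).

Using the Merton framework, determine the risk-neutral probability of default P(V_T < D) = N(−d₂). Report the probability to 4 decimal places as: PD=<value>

Work the structural quantities from V₀ = 474.0436 against face 252.4420:
d₁ = [ln(V₀/D) + (r + σ²/2)T] / (σ√T)
   = [ln(474.0436/252.4420) + (0.0373 + 0.5·0.4449²)·5.5199] / (0.4449·√5.5199)
   = [0.630118 + 0.752186] / 1.045269 = 1.322438
d₂ = d₁ − σ√T = 1.322438 − 1.045269 = 0.277169
risk-neutral PD = N(−d₂) = N(-0.277169) = 0.390825

PD=0.3908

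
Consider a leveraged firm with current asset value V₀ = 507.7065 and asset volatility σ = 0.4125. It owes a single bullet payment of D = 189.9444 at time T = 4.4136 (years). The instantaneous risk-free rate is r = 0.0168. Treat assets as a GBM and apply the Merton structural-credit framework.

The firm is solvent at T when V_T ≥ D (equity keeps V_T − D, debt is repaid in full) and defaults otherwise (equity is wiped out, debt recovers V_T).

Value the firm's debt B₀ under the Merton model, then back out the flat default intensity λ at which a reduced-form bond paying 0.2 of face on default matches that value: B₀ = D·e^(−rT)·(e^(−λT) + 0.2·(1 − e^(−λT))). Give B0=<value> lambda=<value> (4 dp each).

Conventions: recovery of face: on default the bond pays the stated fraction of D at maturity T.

Equity is a call on the firm's assets struck at D = 189.9444:
d₁ = [ln(V₀/D) + (r + σ²/2)T] / (σ√T)
   = [ln(507.7065/189.9444) + (0.0168 + 0.5·0.4125²)·4.4136] / (0.4125·√4.4136)
   = [0.983172 + 0.449649] / 0.866603 = 1.653376
d₂ = d₁ − σ√T = 1.653376 − 0.866603 = 0.786772
N(d₁) = 0.950873,  N(d₂) = 0.784292,  e^(−rT) = 0.928534
E₀ = V₀·N(d₁) − D·e^(−rT)·N(d₂)
   = 507.7065·0.950873 − 189.9444·0.928534·0.784292 = 344.438805
B₀ = V₀ − E₀ = 507.7065 − 344.438805 = 163.267695
e^(−λT) = (B₀·e^(rT)/D − 0.2)/(1 − 0.2) = (163.2677·1.076967/189.9444 − 0.2)/0.8 = 0.90714043
λ = −ln(0.90714043)/4.4136 = 0.022081

B0=163.2677 lambda=0.0221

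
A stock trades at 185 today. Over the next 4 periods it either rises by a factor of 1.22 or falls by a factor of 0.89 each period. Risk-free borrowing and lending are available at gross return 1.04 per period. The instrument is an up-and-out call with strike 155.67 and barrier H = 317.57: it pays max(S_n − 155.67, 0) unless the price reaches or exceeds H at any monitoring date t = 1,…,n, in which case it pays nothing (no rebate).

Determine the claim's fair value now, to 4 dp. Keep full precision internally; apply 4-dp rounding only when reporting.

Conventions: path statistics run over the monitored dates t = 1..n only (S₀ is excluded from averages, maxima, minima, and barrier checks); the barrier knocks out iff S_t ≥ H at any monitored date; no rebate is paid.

No-arbitrage gives p* = (R−d)/(u−d) = 0.4545: enumerate every path, weight its payoff by its p*-probability, and discount by R^4.
Enumerate all 2^4 = 16 price paths (U = up ×1.22, D = down ×0.89); each path with k up-moves has probability p*^k·(1−p*)^(4−k).
DDDD: M=164.6500, payoff=0.0000, prob=0.088519
UDDD: M=225.7000, payoff=3.4415, prob=0.073765
DUDD: M=200.8730, payoff=3.4415, prob=0.073765
UUDD: M=275.3540, payoff=62.4379, prob=0.061471
DDUD: M=178.7770, payoff=3.4415, prob=0.073765
UDUD: M=245.0651, payoff=62.4379, prob=0.061471
DUUD: M=245.0651, payoff=62.4379, prob=0.061471
UUUD: M=335.9319, payoff=0.0000, prob=0.051226
DDDU: M=164.6500, payoff=3.4415, prob=0.073765
UDDU: M=225.7000, payoff=62.4379, prob=0.061471
DUDU: M=218.1079, payoff=62.4379, prob=0.061471
UUDU: M=298.9794, payoff=143.3094, prob=0.051226
DDUU: M=218.1079, payoff=62.4379, prob=0.061471
UDUU: M=298.9794, payoff=143.3094, prob=0.051226
DUUU: M=298.9794, payoff=143.3094, prob=0.051226
UUUU: M=409.8369, payoff=0.0000, prob=0.042688
Price = Σ prob·payoff / R^4 = 46.067759 / 1.169859 = 39.3789

price = 39.3789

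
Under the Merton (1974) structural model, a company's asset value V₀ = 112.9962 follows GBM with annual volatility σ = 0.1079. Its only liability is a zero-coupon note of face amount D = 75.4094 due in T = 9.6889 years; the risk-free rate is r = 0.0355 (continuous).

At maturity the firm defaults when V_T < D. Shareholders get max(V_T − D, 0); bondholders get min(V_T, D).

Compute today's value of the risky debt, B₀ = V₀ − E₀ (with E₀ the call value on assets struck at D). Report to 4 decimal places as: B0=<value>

Equity is a call on the firm's assets struck at D = 75.4094:
d₁ = [ln(V₀/D) + (r + σ²/2)T] / (σ√T)
   = [ln(112.9962/75.4094) + (0.0355 + 0.5·0.1079²)·9.6889] / (0.1079·√9.6889)
   = [0.404422 + 0.400357] / 0.335860 = 2.396173
d₂ = d₁ − σ√T = 2.396173 − 0.335860 = 2.060312
N(d₁) = 0.991716,  N(d₂) = 0.980316,  e^(−rT) = 0.708960
E₀ = V₀·N(d₁) − D·e^(−rT)·N(d₂)
   = 112.9962·0.991716 − 75.4094·0.708960·0.980316 = 59.650289
B₀ = V₀ − E₀ = 112.9962 − 59.650289 = 53.345911

B0=53.3459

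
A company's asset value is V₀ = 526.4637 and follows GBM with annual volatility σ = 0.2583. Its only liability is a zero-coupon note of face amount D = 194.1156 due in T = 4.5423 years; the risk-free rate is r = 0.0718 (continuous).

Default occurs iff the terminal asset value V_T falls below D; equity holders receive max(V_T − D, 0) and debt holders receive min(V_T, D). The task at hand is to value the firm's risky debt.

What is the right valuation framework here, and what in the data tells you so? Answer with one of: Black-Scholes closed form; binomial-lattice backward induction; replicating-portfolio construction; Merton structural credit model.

framework: Merton structural credit model

Key observation: the question is about default risk generated by asset-value dynamics against a debt face of 194.1156 — the structural framework prices exactly that.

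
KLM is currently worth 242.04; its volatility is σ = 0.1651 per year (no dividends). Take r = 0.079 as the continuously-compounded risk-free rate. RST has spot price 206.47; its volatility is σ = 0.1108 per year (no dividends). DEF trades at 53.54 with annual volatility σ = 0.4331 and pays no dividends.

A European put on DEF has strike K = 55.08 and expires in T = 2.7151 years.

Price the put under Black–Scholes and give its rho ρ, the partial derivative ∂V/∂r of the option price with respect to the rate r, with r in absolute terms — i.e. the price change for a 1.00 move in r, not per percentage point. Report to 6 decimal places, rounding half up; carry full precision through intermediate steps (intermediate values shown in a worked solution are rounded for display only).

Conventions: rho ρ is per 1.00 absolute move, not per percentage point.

σ√T = 0.4331·√2.7151 = 0.713643
d₁ = (ln(S/K) + (r+σ²/2)T) / (σ√T) = (ln(53.54/55.08) + (0.079+0.4331²/2)·2.7151) / 0.713643 = (-0.028358 + 0.469136) / 0.713643 = 0.617646
d₂ = d₁ − σ√T = 0.617646 − 0.713643 = -0.095998
e^{−rT} = 0.806951
N(−d₁) = 0.268404,  N(−d₂) = 0.538239
Put price V = K·e^{−rT}·N(−d₂) − S·N(−d₁) = 23.923009 − 14.370377 = 9.552632
ρ = −K·T·e^{−rT}·N(−d₂) = -64.953362

price = 9.552632
ρ = -64.953362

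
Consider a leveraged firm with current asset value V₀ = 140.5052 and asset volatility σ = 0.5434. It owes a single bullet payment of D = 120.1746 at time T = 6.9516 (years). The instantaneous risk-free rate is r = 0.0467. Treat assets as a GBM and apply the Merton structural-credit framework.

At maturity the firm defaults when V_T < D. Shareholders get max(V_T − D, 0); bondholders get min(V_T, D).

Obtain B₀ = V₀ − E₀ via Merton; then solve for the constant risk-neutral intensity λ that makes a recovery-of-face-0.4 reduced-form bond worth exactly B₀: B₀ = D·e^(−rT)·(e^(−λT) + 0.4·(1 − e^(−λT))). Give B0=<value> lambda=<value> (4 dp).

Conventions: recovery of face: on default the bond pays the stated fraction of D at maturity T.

B0=51.1193 lambda=0.1665

Apply the equity-as-call identities (strike 120.1746, horizon 6.9516 years):
d₁ = [ln(V₀/D) + (r + σ²/2)T] / (σ√T)
   = [ln(140.5052/120.1746) + (0.0467 + 0.5·0.5434²)·6.9516] / (0.5434·√6.9516)
   = [0.156299 + 1.350986] / 1.432722 = 1.052043
d₂ = d₁ − σ√T = 1.052043 − 1.432722 = -0.380680
N(d₁) = 0.853610,  N(d₂) = 0.351721,  e^(−rT) = 0.722788
E₀ = V₀·N(d₁) − D·e^(−rT)·N(d₂)
   = 140.5052·0.853610 − 120.1746·0.722788·0.351721 = 89.385949
B₀ = V₀ − E₀ = 140.5052 − 89.385949 = 51.119251
e^(−λT) = (B₀·e^(rT)/D − 0.4)/(1 − 0.4) = (51.1193·1.383532/120.1746 − 0.4)/0.6 = 0.31420051
λ = −ln(0.31420051)/6.9516 = 0.166541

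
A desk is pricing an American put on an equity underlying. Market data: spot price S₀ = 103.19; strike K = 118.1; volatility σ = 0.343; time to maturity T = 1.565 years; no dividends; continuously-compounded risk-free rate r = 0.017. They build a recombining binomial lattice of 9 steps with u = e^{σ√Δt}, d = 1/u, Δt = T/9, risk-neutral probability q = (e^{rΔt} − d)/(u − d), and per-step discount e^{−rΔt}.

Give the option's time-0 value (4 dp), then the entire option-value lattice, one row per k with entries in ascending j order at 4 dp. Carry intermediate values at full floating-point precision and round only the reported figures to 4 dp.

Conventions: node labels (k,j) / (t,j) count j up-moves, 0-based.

Δt=0.17389  u=1.15377  d=0.86673  q=0.47462  discount=0.99705
step 9 (expiry): payoffs max(K−S,0) = 89.6174 80.1847 67.6281 50.9130 28.6624 0.0000 0.0000 0.0000 0.0000 0.0000
k=8: (k=8,j=0): S=32.8622, K−S=85.2378, hold=84.8892 ⇒ V=85.2378 exercise | (k=8,j=1): S=43.7454, K−S=74.3546, hold=74.0060 ⇒ V=74.3546 exercise | (k=8,j=2): S=58.2328, K−S=59.8672, hold=59.5186 ⇒ V=59.8672 exercise | (k=8,j=3): S=77.5180, K−S=40.5820, hold=40.2334 ⇒ V=40.5820 exercise | (k=8,j=4): S=103.1900, K−S=14.9100, hold=15.0143 ⇒ V=15.0143 continue | (k=8,j=5): S=137.3639, K−S=0.0000, hold=0.0000 ⇒ V=0.0000 continue | (k=8,j=6): S=182.8554, K−S=0.0000, hold=0.0000 ⇒ V=0.0000 continue | (k=8,j=7): S=243.4125, K−S=0.0000, hold=0.0000 ⇒ V=0.0000 continue | (k=8,j=8): S=324.0246, K−S=0.0000, hold=0.0000 ⇒ V=0.0000 continue
k=7: (k=7,j=0): S=37.9153, K−S=80.1847, hold=79.8361 ⇒ V=80.1847 exercise | (k=7,j=1): S=50.4719, K−S=67.6281, hold=67.2795 ⇒ V=67.6281 exercise | (k=7,j=2): S=67.1870, K−S=50.9130, hold=50.5644 ⇒ V=50.9130 exercise | (k=7,j=3): S=89.4376, K−S=28.6624, hold=28.3632 ⇒ V=28.6624 exercise | (k=7,j=4): S=119.0571, K−S=0.0000, hold=7.8650 ⇒ V=7.8650 continue | (k=7,j=5): S=158.4858, K−S=0.0000, hold=0.0000 ⇒ V=0.0000 continue | (k=7,j=6): S=210.9723, K−S=0.0000, hold=0.0000 ⇒ V=0.0000 continue | (k=7,j=7): S=280.8410, K−S=0.0000, hold=0.0000 ⇒ V=0.0000 continue
k=6: (k=6,j=0): S=43.7454, K−S=74.3546, hold=74.0060 ⇒ V=74.3546 exercise | (k=6,j=1): S=58.2328, K−S=59.8672, hold=59.5186 ⇒ V=59.8672 exercise | (k=6,j=2): S=77.5180, K−S=40.5820, hold=40.2334 ⇒ V=40.5820 exercise | (k=6,j=3): S=103.1900, K−S=14.9100, hold=18.7361 ⇒ V=18.7361 continue | (k=6,j=4): S=137.3639, K−S=0.0000, hold=4.1199 ⇒ V=4.1199 continue | (k=6,j=5): S=182.8554, K−S=0.0000, hold=0.0000 ⇒ V=0.0000 continue | (k=6,j=6): S=243.4125, K−S=0.0000, hold=0.0000 ⇒ V=0.0000 continue
k=5: (k=5,j=0): S=50.4719, K−S=67.6281, hold=67.2795 ⇒ V=67.6281 exercise | (k=5,j=1): S=67.1870, K−S=50.9130, hold=50.5644 ⇒ V=50.9130 exercise | (k=5,j=2): S=89.4376, K−S=28.6624, hold=30.1244 ⇒ V=30.1244 continue | (k=5,j=3): S=119.0571, K−S=0.0000, hold=11.7642 ⇒ V=11.7642 continue | (k=5,j=4): S=158.4858, K−S=0.0000, hold=2.1581 ⇒ V=2.1581 continue | (k=5,j=5): S=210.9723, K−S=0.0000, hold=0.0000 ⇒ V=0.0000 continue
k=4: (k=4,j=0): S=58.2328, K−S=59.8672, hold=59.5186 ⇒ V=59.8672 exercise | (k=4,j=1): S=77.5180, K−S=40.5820, hold=40.9252 ⇒ V=40.9252 continue | (k=4,j=2): S=103.1900, K−S=14.9100, hold=21.3471 ⇒ V=21.3471 continue | (k=4,j=3): S=137.3639, K−S=0.0000, hold=7.1837 ⇒ V=7.1837 continue | (k=4,j=4): S=182.8554, K−S=0.0000, hold=1.1305 ⇒ V=1.1305 continue
k=3: (k=3,j=0): S=67.1870, K−S=50.9130, hold=50.7269 ⇒ V=50.9130 exercise | (k=3,j=1): S=89.4376, K−S=28.6624, hold=31.5398 ⇒ V=31.5398 continue | (k=3,j=2): S=119.0571, K−S=0.0000, hold=14.5818 ⇒ V=14.5818 continue | (k=3,j=3): S=158.4858, K−S=0.0000, hold=4.2980 ⇒ V=4.2980 continue
k=2: (k=2,j=0): S=77.5180, K−S=40.5820, hold=41.5950 ⇒ V=41.5950 continue | (k=2,j=1): S=103.1900, K−S=14.9100, hold=23.4219 ⇒ V=23.4219 continue | (k=2,j=2): S=137.3639, K−S=0.0000, hold=9.6723 ⇒ V=9.6723 continue
k=1: (k=1,j=0): S=89.4376, K−S=28.6624, hold=32.8724 ⇒ V=32.8724 continue | (k=1,j=1): S=119.0571, K−S=0.0000, hold=16.8462 ⇒ V=16.8462 continue
k=0: (k=0,j=0): S=103.1900, K−S=14.9100, hold=25.1915 ⇒ V=25.1915 continue

price = 25.1915
tree:
25.1915
32.8724 16.8462
41.5950 23.4219 9.6723
50.9130 31.5398 14.5818 4.2980
59.8672 40.9252 21.3471 7.1837 1.1305
67.6281 50.9130 30.1244 11.7642 2.1581 0.0000
74.3546 59.8672 40.5820 18.7361 4.1199 0.0000 0.0000
80.1847 67.6281 50.9130 28.6624 7.8650 0.0000 0.0000 0.0000
85.2378 74.3546 59.8672 40.5820 15.0143 0.0000 0.0000 0.0000 0.0000
89.6174 80.1847 67.6281 50.9130 28.6624 0.0000 0.0000 0.0000 0.0000 0.0000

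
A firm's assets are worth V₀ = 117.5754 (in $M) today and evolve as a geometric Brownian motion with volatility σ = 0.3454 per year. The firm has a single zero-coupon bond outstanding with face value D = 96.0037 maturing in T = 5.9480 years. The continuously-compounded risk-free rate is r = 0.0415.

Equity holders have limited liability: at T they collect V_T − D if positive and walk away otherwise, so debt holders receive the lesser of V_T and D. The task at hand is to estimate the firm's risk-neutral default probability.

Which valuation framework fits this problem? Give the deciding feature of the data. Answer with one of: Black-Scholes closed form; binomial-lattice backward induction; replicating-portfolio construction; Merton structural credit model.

framework: Merton structural credit model

Key observation: assets follow a GBM and default happens iff V_T < 96.0037; valuing claims on that split (equity as a call, risky debt as the residual) is the structural model's definition.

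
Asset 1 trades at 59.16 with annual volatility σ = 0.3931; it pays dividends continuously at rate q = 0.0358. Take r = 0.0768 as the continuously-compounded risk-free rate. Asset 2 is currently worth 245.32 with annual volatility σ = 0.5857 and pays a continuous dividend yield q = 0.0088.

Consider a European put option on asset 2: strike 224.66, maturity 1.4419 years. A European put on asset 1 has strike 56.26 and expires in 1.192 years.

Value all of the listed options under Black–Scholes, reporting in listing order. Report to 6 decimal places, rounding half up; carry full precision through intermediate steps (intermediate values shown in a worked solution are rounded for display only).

[asset 2 put K=224.66]
σ√T = 0.5857·√1.4419 = 0.703304
d₁ = (ln(S/K) + (r−q+σ²/2)T) / (σ√T) = (ln(245.32/224.66) + (0.0768−0.0088+0.5857²/2)·1.4419) / 0.703304 = (0.087975 + 0.345367) / 0.703304 = 0.616153
d₂ = d₁ − σ√T = 0.616153 − 0.703304 = -0.087151
e^{−rT} = 0.895173
e^{−qT} = 0.987391
N(−d₁) = 0.268897,  N(−d₂) = 0.534724
price = K·e^{−rT}·N(−d₂) − S·e^{−qT}·N(−d₁) = 107.538178 − 65.134037 = 42.404141
[asset 1 put K=56.26]
σ√T = 0.3931·√1.192 = 0.429182
d₁ = (ln(S/K) + (r−q+σ²/2)T) / (σ√T) = (ln(59.16/56.26) + (0.0768−0.0358+0.3931²/2)·1.192) / 0.429182 = (0.050262 + 0.140970) / 0.429182 = 0.445574
d₂ = d₁ − σ√T = 0.445574 − 0.429182 = 0.016393
e^{−rT} = 0.912520
e^{−qT} = 0.958224
N(−d₁) = 0.327952,  N(−d₂) = 0.493461
price = K·e^{−rT}·N(−d₂) − S·e^{−qT}·N(−d₁) = 25.333458 − 18.591143 = 6.742315

price(asset 2 put K=224.66) = 42.404141
price(asset 1 put K=56.26) = 6.742315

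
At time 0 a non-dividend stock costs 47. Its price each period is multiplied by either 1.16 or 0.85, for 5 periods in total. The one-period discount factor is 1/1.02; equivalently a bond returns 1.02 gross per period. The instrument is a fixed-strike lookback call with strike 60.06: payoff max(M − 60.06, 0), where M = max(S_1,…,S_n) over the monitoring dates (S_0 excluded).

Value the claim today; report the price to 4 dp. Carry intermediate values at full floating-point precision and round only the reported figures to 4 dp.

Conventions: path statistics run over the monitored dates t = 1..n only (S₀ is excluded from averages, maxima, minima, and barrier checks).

price = 5.3361

Risk-neutral up-probability p* = (R−d)/(u−d) = (1.02−0.85)/(1.16−0.85) = 0.5484; the claim prices as the p*-weighted sum of path payoffs discounted by R^5.
Enumerate all 2^5 = 32 price paths (U = up ×1.16, D = down ×0.85); each path with k up-moves has probability p*^k·(1−p*)^(5−k).
DDDDD: M=39.9500, payoff=0.0000, prob=0.018786
UDDDD: M=54.5200, payoff=0.0000, prob=0.022811
DUDDD: M=46.3420, payoff=0.0000, prob=0.022811
UUDDD: M=63.2432, payoff=3.1832, prob=0.027700
DDUDD: M=39.9500, payoff=0.0000, prob=0.022811
UDUDD: M=54.5200, payoff=0.0000, prob=0.027700
DUUDD: M=53.7567, payoff=0.0000, prob=0.027700
UUUDD: M=73.3621, payoff=13.3021, prob=0.033635
DDDUD: M=39.9500, payoff=0.0000, prob=0.022811
UDDUD: M=54.5200, payoff=0.0000, prob=0.027700
DUDUD: M=46.3420, payoff=0.0000, prob=0.027700
UUDUD: M=63.2432, payoff=3.1832, prob=0.033635
DDUUD: M=45.6932, payoff=0.0000, prob=0.027700
UDUUD: M=62.3578, payoff=2.2978, prob=0.033635
DUUUD: M=62.3578, payoff=2.2978, prob=0.033635
UUUUD: M=85.1000, payoff=25.0400, prob=0.040843
DDDDU: M=39.9500, payoff=0.0000, prob=0.022811
UDDDU: M=54.5200, payoff=0.0000, prob=0.027700
DUDDU: M=46.3420, payoff=0.0000, prob=0.027700
UUDDU: M=63.2432, payoff=3.1832, prob=0.033635
DDUDU: M=39.9500, payoff=0.0000, prob=0.027700
UDUDU: M=54.5200, payoff=0.0000, prob=0.033635
DUUDU: M=53.7567, payoff=0.0000, prob=0.033635
UUUDU: M=73.3621, payoff=13.3021, prob=0.040843
DDDUU: M=39.9500, payoff=0.0000, prob=0.027700
UDDUU: M=54.5200, payoff=0.0000, prob=0.033635
DUDUU: M=53.0041, payoff=0.0000, prob=0.033635
UUDUU: M=72.3350, payoff=12.2750, prob=0.040843
DDUUU: M=53.0041, payoff=0.0000, prob=0.033635
UDUUU: M=72.3350, payoff=12.2750, prob=0.040843
DUUUU: M=72.3350, payoff=12.2750, prob=0.040843
UUUUU: M=98.7161, payoff=38.6561, prob=0.049595
Price = Σ prob·payoff / R^5 = 5.891482 / 1.104081 = 5.3361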